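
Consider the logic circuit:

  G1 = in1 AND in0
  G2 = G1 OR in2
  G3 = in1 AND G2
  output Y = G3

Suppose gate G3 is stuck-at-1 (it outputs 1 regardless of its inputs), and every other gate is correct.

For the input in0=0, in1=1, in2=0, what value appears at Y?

Propagate with G3 forced: G1=0, G2=0, G3=1 [stuck-at-1].
So Y = 1. (Without the fault it would be 0.)

1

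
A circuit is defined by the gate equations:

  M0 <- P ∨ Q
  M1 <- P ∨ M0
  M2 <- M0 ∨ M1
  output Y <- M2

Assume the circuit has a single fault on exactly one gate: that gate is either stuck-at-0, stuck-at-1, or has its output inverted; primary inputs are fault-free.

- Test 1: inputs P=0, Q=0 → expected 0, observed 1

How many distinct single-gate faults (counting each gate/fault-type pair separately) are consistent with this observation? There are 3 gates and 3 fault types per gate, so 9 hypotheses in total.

6

Fault-free: M0=0, M1=0, M2=0 → 0. Observed 1.
  M0 stuck-at-0: output 0 ✗
  M0 stuck-at-1: output 1 ✓
  M0 inverted output: output 1 ✓
  M1 stuck-at-0: output 0 ✗
  M1 stuck-at-1: output 1 ✓
  M1 inverted output: output 1 ✓
  M2 stuck-at-0: output 0 ✗
  M2 stuck-at-1: output 1 ✓
  M2 inverted output: output 1 ✓
Consistent faults: {M0 stuck-at-1, M0 inverted output, M1 stuck-at-1, M1 inverted output, M2 stuck-at-1, M2 inverted output} — 6 in all.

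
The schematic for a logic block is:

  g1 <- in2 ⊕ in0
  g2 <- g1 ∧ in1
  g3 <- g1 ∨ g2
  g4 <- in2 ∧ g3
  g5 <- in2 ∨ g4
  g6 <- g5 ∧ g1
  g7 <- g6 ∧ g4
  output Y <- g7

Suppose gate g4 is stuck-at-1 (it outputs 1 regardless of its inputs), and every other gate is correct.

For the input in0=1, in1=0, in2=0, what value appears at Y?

1

Propagate with g4 forced: g1=1, g2=0, g3=1, g4=1 [stuck-at-1], g5=1, g6=1, g7=1.
So Y = 1. (Without the fault it would be 0.)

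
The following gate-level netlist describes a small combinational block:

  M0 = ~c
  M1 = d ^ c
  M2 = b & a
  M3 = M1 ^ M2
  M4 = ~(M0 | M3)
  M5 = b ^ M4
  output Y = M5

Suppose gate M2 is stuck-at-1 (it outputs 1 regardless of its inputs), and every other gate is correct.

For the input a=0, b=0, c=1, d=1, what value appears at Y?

Propagate with M2 forced: M0=0, M1=0, M2=1 [stuck-at-1], M3=1, M4=0, M5=0.
So Y = 0. (Without the fault it would be 1.)

0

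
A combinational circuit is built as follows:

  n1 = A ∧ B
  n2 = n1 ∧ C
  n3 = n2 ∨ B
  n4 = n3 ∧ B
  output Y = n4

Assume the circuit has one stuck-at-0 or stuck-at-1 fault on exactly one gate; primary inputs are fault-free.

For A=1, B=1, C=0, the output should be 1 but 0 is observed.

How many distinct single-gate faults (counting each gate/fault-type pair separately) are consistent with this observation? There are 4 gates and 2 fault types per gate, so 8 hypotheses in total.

Fault-free: n1=1, n2=0, n3=1, n4=1 → 1. Observed 0.
  n1 stuck-at-0: output 1 ✗
  n1 stuck-at-1: output 1 ✗
  n2 stuck-at-0: output 1 ✗
  n2 stuck-at-1: output 1 ✗
  n3 stuck-at-0: output 0 ✓
  n3 stuck-at-1: output 1 ✗
  n4 stuck-at-0: output 0 ✓
  n4 stuck-at-1: output 1 ✗
Consistent faults: {n3 stuck-at-0, n4 stuck-at-0} — 2 in all.

2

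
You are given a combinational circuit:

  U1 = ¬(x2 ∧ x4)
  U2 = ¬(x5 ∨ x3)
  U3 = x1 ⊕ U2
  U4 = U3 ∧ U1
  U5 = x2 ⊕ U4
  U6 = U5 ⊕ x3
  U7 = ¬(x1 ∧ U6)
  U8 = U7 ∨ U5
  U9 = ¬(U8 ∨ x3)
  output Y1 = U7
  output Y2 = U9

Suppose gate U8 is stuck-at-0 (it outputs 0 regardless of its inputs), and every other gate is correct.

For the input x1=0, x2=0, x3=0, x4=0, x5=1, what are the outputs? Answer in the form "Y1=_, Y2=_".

Propagate with U8 forced: U1=1, U2=0, U3=0, U4=0, U5=0, U6=0, U7=1, U8=0 [stuck-at-0], U9=1.
So the outputs are Y1=1, Y2=1. (Without the fault they would be Y1=1, Y2=0.)

Y1=1, Y2=1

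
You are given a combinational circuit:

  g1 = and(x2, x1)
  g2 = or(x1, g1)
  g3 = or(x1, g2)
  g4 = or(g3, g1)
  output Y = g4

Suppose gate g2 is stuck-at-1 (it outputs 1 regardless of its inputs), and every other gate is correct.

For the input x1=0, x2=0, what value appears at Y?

1

Propagate with g2 forced: g1=0, g2=1 [stuck-at-1], g3=1, g4=1.
So Y = 1. (Without the fault it would be 0.)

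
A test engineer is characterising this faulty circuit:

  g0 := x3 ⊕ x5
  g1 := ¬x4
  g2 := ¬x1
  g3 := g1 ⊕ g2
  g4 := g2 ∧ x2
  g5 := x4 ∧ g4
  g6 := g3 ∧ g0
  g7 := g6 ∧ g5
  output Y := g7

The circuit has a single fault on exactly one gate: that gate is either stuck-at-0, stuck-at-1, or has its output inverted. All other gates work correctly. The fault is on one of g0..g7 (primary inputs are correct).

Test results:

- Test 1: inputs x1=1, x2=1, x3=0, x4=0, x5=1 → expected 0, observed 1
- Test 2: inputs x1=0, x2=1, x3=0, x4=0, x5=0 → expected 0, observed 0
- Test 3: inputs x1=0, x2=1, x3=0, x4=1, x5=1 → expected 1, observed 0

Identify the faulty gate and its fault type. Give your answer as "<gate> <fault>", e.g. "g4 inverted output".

Fault-free values for test 1 (x1=1, x2=1, x3=0, x4=0, x5=1): g0=1, g1=1, g2=0, g3=1, g4=0, g5=0, g6=1, g7=0, giving Y=0. Observed 1.
Test 1: faults giving observed 1 are {g5 stuck-at-1, g5 inverted output, g7 stuck-at-1, g7 inverted output}.
Test 2 (x1=0, x2=1, x3=0, x4=0, x5=0): fault-free g0=0, g1=1, g2=1, g3=0, g4=1, g5=0, g6=0, g7=0 → 0; observed 0. Eliminates g7 stuck-at-1, g7 inverted output.
Test 3 (x1=0, x2=1, x3=0, x4=1, x5=1): fault-free g0=1, g1=0, g2=1, g3=1, g4=1, g5=1, g6=1, g7=1 → 1; observed 0. Eliminates g5 stuck-at-1.
Only g5 inverted output is consistent with every test.

g5 inverted output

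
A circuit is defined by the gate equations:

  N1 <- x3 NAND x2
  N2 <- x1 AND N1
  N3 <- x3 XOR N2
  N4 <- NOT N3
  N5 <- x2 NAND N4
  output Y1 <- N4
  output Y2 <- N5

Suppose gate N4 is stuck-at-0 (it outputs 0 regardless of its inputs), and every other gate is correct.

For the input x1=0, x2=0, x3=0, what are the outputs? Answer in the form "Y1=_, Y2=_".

Y1=0, Y2=1

Propagate with N4 forced: N1=1, N2=0, N3=0, N4=0 [stuck-at-0], N5=1.
So the outputs are Y1=0, Y2=1. (Without the fault they would be Y1=1, Y2=1.)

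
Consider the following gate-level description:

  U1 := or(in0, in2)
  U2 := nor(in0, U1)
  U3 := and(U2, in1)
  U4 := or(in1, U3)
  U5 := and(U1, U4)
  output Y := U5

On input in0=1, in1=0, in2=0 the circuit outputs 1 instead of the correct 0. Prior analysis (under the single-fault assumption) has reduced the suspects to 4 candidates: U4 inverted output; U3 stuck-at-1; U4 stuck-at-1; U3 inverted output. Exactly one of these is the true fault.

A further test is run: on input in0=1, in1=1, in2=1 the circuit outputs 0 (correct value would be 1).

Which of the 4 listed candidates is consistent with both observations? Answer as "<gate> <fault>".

Evaluate each candidate on input in0=1, in1=1, in2=1:
  U4 inverted output: U1=1, U2=0, U3=0, U4=0 [inverted output], U5=0 → 0 — matches
  U3 stuck-at-1: U1=1, U2=0, U3=1 [stuck-at-1], U4=1, U5=1 → 1 — eliminated
  U4 stuck-at-1: U1=1, U2=0, U3=0, U4=1 [stuck-at-1], U5=1 → 1 — eliminated
  U3 inverted output: U1=1, U2=0, U3=1 [inverted output], U4=1, U5=1 → 1 — eliminated
Only U4 inverted output reproduces the observed 0.

U4 inverted output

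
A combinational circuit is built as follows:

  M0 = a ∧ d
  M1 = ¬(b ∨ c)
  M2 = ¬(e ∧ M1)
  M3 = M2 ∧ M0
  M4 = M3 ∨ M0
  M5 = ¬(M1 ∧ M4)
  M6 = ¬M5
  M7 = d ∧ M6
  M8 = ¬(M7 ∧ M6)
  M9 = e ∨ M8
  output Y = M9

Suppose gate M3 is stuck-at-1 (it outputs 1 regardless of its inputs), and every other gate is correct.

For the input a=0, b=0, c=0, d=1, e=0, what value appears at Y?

0

Propagate with M3 forced: M0=0, M1=1, M2=1, M3=1 [stuck-at-1], M4=1, M5=0, M6=1, M7=1, M8=0, M9=0.
So Y = 0. (Without the fault it would be 1.)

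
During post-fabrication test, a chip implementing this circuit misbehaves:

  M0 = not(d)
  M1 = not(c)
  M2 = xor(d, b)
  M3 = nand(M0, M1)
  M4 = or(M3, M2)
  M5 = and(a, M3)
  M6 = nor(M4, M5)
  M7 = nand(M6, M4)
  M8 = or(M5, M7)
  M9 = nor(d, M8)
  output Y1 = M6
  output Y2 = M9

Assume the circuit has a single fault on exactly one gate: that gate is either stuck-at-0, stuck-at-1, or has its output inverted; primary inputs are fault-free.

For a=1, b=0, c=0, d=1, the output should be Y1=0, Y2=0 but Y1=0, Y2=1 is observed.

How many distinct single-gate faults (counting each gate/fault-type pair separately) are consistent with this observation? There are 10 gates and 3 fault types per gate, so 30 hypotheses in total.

Fault-free: M0=0, M1=1, M2=1, M3=1, M4=1, M5=1, M6=0, M7=1, M8=1, M9=0 → Y1=0, Y2=0. Observed Y1=0, Y2=1.
  M0: none of the 3 fault types match ✗
  M1: none of the 3 fault types match ✗
  M2: none of the 3 fault types match ✗
  M3: none of the 3 fault types match ✗
  M4: none of the 3 fault types match ✗
  M5: none of the 3 fault types match ✗
  M6: none of the 3 fault types match ✗
  M7: none of the 3 fault types match ✗
  M8: none of the 3 fault types match ✗
  M9: stuck-at-1, inverted output ✓; others ✗
Consistent faults: {M9 stuck-at-1, M9 inverted output} — 2 in all.

2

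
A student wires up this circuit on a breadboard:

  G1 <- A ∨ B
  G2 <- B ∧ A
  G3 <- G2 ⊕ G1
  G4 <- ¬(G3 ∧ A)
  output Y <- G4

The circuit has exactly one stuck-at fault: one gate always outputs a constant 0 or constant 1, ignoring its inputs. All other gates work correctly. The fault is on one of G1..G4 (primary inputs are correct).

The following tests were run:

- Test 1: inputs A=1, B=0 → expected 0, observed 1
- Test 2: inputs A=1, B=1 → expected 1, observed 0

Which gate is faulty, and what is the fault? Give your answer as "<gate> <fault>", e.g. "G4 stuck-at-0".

G1 stuck-at-0

Fault-free values for test 1 (A=1, B=0): G1=1, G2=0, G3=1, G4=0, giving Y=0. Observed 1.
Test 1: faults giving observed 1 are {G1 stuck-at-0, G2 stuck-at-1, G3 stuck-at-0, G4 stuck-at-1}.
Test 2 (A=1, B=1): fault-free G1=1, G2=1, G3=0, G4=1 → 1; observed 0. Eliminates G2 stuck-at-1, G3 stuck-at-0, G4 stuck-at-1.
Only G1 stuck-at-0 is consistent with every test.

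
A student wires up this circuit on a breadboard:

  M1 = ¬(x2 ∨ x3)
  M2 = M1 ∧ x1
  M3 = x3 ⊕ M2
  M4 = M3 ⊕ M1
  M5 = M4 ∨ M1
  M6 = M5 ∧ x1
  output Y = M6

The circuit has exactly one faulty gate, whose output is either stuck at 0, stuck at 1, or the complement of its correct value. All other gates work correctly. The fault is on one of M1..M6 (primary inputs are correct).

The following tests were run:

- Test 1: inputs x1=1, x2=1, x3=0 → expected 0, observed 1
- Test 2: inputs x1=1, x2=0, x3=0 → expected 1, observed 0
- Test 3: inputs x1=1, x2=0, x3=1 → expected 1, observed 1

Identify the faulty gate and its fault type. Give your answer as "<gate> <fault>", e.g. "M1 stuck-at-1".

M1 inverted output

Fault-free values for test 1 (x1=1, x2=1, x3=0): M1=0, M2=0, M3=0, M4=0, M5=0, M6=0, giving Y=0. Observed 1.
Test 1: faults giving observed 1 are {M1 stuck-at-1, M1 inverted output, M2 stuck-at-1, M2 inverted output, M3 stuck-at-1, M3 inverted output, M4 stuck-at-1, M4 inverted output, M5 stuck-at-1, M5 inverted output, M6 stuck-at-1, M6 inverted output}.
Test 2 (x1=1, x2=0, x3=0): fault-free M1=1, M2=1, M3=1, M4=0, M5=1, M6=1 → 1; observed 0. Eliminates M1 stuck-at-1, M2 stuck-at-1, M2 inverted output, M3 stuck-at-1, M3 inverted output, M4 stuck-at-1, M4 inverted output, M5 stuck-at-1, M6 stuck-at-1.
Test 3 (x1=1, x2=0, x3=1): fault-free M1=0, M2=0, M3=1, M4=1, M5=1, M6=1 → 1; observed 1. Eliminates M5 inverted output, M6 inverted output.
Only M1 inverted output is consistent with every test.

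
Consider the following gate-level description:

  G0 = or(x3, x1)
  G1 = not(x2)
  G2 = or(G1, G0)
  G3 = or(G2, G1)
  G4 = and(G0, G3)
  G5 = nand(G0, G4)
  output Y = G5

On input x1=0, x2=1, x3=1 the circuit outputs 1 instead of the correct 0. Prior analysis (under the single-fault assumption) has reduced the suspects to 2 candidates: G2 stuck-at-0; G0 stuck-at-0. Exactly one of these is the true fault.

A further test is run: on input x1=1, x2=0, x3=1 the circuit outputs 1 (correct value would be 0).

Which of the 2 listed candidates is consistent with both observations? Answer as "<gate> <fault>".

Evaluate each candidate on input x1=1, x2=0, x3=1:
  G2 stuck-at-0: G0=1, G1=1, G2=0 [stuck-at-0], G3=1, G4=1, G5=0 → 0 — eliminated
  G0 stuck-at-0: G0=0 [stuck-at-0], G1=1, G2=1, G3=1, G4=0, G5=1 → 1 — matches
Only G0 stuck-at-0 reproduces the observed 1.

G0 stuck-at-0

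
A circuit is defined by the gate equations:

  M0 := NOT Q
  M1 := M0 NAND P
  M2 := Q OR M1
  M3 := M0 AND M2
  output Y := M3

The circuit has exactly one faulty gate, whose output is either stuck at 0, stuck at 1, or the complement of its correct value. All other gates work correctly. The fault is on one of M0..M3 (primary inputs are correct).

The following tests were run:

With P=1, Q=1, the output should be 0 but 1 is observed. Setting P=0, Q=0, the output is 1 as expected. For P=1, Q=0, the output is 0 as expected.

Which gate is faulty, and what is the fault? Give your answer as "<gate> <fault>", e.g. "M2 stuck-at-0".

M0 stuck-at-1

Fault-free values for test 1 (P=1, Q=1): M0=0, M1=1, M2=1, M3=0, giving Y=0. Observed 1.
Test 1: faults giving observed 1 are {M0 stuck-at-1, M0 inverted output, M3 stuck-at-1, M3 inverted output}.
Test 2 (P=0, Q=0): fault-free M0=1, M1=1, M2=1, M3=1 → 1; observed 1. Eliminates M0 inverted output, M3 inverted output.
Test 3 (P=1, Q=0): fault-free M0=1, M1=0, M2=0, M3=0 → 0; observed 0. Eliminates M3 stuck-at-1.
Only M0 stuck-at-1 is consistent with every test.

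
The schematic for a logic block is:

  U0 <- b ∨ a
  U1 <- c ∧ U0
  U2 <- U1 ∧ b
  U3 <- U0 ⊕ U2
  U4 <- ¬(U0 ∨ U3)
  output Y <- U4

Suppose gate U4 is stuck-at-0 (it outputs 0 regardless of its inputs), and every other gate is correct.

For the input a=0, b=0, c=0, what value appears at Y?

Propagate with U4 forced: U0=0, U1=0, U2=0, U3=0, U4=0 [stuck-at-0].
So Y = 0. (Without the fault it would be 1.)

0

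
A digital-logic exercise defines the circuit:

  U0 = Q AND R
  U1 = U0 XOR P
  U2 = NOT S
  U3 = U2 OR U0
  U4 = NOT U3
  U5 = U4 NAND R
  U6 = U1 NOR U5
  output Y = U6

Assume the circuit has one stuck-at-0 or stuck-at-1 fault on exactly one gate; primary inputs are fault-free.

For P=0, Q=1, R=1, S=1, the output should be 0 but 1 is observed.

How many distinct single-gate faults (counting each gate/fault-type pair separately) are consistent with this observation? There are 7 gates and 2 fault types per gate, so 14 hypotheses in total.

Fault-free: U0=1, U1=1, U2=0, U3=1, U4=0, U5=1, U6=0 → 0. Observed 1.
  U0 stuck-at-0: output 1 ✓
  U0 stuck-at-1: output 0 ✗
  U1 stuck-at-0: output 0 ✗
  U1 stuck-at-1: output 0 ✗
  U2 stuck-at-0: output 0 ✗
  U2 stuck-at-1: output 0 ✗
  U3 stuck-at-0: output 0 ✗
  U3 stuck-at-1: output 0 ✗
  U4 stuck-at-0: output 0 ✗
  U4 stuck-at-1: output 0 ✗
  U5 stuck-at-0: output 0 ✗
  U5 stuck-at-1: output 0 ✗
  U6 stuck-at-0: output 0 ✗
  U6 stuck-at-1: output 1 ✓
Consistent faults: {U0 stuck-at-0, U6 stuck-at-1} — 2 in all.

2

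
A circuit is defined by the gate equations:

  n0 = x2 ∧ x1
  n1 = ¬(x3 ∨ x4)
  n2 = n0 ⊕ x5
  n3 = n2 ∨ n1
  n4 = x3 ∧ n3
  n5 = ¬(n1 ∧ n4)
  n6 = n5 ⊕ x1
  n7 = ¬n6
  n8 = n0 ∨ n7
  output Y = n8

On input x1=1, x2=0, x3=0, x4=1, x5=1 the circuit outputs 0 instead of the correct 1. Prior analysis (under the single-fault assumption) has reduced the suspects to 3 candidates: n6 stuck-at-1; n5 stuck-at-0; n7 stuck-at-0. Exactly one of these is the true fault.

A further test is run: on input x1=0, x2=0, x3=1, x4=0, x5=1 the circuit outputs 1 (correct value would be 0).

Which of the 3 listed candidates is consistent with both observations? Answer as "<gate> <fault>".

Evaluate each candidate on input x1=0, x2=0, x3=1, x4=0, x5=1:
  n6 stuck-at-1: n0=0, n1=0, n2=1, n3=1, n4=1, n5=1, n6=1 [stuck-at-1], n7=0, n8=0 → 0 — eliminated
  n5 stuck-at-0: n0=0, n1=0, n2=1, n3=1, n4=1, n5=0 [stuck-at-0], n6=0, n7=1, n8=1 → 1 — matches
  n7 stuck-at-0: n0=0, n1=0, n2=1, n3=1, n4=1, n5=1, n6=1, n7=0 [stuck-at-0], n8=0 → 0 — eliminated
Only n5 stuck-at-0 reproduces the observed 1.

n5 stuck-at-0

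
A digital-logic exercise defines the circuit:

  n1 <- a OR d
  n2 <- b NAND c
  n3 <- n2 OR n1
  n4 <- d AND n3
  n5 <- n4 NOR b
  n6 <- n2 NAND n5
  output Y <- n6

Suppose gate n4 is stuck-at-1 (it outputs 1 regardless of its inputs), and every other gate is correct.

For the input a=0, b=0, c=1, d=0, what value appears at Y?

Propagate with n4 forced: n1=0, n2=1, n3=1, n4=1 [stuck-at-1], n5=0, n6=1.
So Y = 1. (Without the fault it would be 0.)

1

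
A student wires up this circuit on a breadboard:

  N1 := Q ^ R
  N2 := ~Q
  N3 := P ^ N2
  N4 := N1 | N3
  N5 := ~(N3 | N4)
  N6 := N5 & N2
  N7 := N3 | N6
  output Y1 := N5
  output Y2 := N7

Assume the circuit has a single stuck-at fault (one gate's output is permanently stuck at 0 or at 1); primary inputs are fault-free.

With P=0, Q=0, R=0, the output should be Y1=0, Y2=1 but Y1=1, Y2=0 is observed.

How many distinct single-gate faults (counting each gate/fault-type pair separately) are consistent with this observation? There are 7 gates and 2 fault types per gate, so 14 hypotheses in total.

1

Fault-free: N1=0, N2=1, N3=1, N4=1, N5=0, N6=0, N7=1 → Y1=0, Y2=1. Observed Y1=1, Y2=0.
  N1 stuck-at-0: output Y1=0, Y2=1 ✗
  N1 stuck-at-1: output Y1=0, Y2=1 ✗
  N2 stuck-at-0: output Y1=1, Y2=0 ✓
  N2 stuck-at-1: output Y1=0, Y2=1 ✗
  N3 stuck-at-0: output Y1=1, Y2=1 ✗
  N3 stuck-at-1: output Y1=0, Y2=1 ✗
  N4 stuck-at-0: output Y1=0, Y2=1 ✗
  N4 stuck-at-1: output Y1=0, Y2=1 ✗
  N5 stuck-at-0: output Y1=0, Y2=1 ✗
  N5 stuck-at-1: output Y1=1, Y2=1 ✗
  N6 stuck-at-0: output Y1=0, Y2=1 ✗
  N6 stuck-at-1: output Y1=0, Y2=1 ✗
  N7 stuck-at-0: output Y1=0, Y2=0 ✗
  N7 stuck-at-1: output Y1=0, Y2=1 ✗
Consistent faults: {N2 stuck-at-0} — 1 in all.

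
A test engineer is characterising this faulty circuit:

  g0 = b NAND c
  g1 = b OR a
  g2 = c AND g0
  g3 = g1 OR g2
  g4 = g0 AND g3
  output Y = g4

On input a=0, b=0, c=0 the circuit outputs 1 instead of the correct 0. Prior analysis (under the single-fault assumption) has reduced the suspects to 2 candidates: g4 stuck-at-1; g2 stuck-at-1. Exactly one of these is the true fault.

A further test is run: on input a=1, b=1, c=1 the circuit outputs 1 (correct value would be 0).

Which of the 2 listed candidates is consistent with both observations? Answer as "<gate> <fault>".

g4 stuck-at-1

Evaluate each candidate on input a=1, b=1, c=1:
  g4 stuck-at-1: g0=0, g1=1, g2=0, g3=1, g4=1 [stuck-at-1] → 1 — matches
  g2 stuck-at-1: g0=0, g1=1, g2=1 [stuck-at-1], g3=1, g4=0 → 0 — eliminated
Only g4 stuck-at-1 reproduces the observed 1.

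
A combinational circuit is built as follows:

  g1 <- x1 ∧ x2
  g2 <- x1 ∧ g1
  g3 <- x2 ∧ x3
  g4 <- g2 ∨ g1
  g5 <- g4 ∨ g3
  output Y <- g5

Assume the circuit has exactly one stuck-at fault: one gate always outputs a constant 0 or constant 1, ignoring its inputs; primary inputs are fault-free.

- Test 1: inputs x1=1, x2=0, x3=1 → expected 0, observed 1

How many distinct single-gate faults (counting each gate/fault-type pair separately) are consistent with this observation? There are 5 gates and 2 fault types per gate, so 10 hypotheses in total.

Fault-free: g1=0, g2=0, g3=0, g4=0, g5=0 → 0. Observed 1.
  g1 stuck-at-0: output 0 ✗
  g1 stuck-at-1: output 1 ✓
  g2 stuck-at-0: output 0 ✗
  g2 stuck-at-1: output 1 ✓
  g3 stuck-at-0: output 0 ✗
  g3 stuck-at-1: output 1 ✓
  g4 stuck-at-0: output 0 ✗
  g4 stuck-at-1: output 1 ✓
  g5 stuck-at-0: output 0 ✗
  g5 stuck-at-1: output 1 ✓
Consistent faults: {g1 stuck-at-1, g2 stuck-at-1, g3 stuck-at-1, g4 stuck-at-1, g5 stuck-at-1} — 5 in all.

5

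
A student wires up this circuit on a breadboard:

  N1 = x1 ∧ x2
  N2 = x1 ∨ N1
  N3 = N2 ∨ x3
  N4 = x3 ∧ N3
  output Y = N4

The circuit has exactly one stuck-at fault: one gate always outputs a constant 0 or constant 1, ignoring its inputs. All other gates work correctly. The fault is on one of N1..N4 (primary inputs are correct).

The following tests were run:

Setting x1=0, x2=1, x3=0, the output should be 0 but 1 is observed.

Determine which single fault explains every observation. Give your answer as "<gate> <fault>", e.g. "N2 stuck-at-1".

Fault-free values for test 1 (x1=0, x2=1, x3=0): N1=0, N2=0, N3=0, N4=0, giving Y=0. Observed 1.
Test 1: faults giving observed 1 are {N4 stuck-at-1}.
Only N4 stuck-at-1 is consistent with every test.

N4 stuck-at-1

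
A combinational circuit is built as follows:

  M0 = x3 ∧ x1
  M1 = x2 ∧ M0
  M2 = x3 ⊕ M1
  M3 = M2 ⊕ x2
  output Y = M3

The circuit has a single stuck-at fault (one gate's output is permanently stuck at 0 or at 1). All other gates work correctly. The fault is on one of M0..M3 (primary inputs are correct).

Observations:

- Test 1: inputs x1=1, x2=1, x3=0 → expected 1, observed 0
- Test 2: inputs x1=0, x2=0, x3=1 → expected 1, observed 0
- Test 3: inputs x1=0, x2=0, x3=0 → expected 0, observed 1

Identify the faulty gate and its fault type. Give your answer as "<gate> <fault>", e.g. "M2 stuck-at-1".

Fault-free values for test 1 (x1=1, x2=1, x3=0): M0=0, M1=0, M2=0, M3=1, giving Y=1. Observed 0.
Test 1: faults giving observed 0 are {M0 stuck-at-1, M1 stuck-at-1, M2 stuck-at-1, M3 stuck-at-0}.
Test 2 (x1=0, x2=0, x3=1): fault-free M0=0, M1=0, M2=1, M3=1 → 1; observed 0. Eliminates M0 stuck-at-1, M2 stuck-at-1.
Test 3 (x1=0, x2=0, x3=0): fault-free M0=0, M1=0, M2=0, M3=0 → 0; observed 1. Eliminates M3 stuck-at-0.
Only M1 stuck-at-1 is consistent with every test.

M1 stuck-at-1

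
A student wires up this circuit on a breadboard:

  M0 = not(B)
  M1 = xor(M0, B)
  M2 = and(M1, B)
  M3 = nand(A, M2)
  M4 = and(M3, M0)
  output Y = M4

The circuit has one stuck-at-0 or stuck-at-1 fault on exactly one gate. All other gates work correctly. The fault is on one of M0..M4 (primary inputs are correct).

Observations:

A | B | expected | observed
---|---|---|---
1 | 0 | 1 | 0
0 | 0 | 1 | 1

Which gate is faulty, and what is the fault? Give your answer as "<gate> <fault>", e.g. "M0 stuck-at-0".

Fault-free values for test 1 (A=1, B=0): M0=1, M1=1, M2=0, M3=1, M4=1, giving Y=1. Observed 0.
Test 1: faults giving observed 0 are {M0 stuck-at-0, M2 stuck-at-1, M3 stuck-at-0, M4 stuck-at-0}.
Test 2 (A=0, B=0): fault-free M0=1, M1=1, M2=0, M3=1, M4=1 → 1; observed 1. Eliminates M0 stuck-at-0, M3 stuck-at-0, M4 stuck-at-0.
Only M2 stuck-at-1 is consistent with every test.

M2 stuck-at-1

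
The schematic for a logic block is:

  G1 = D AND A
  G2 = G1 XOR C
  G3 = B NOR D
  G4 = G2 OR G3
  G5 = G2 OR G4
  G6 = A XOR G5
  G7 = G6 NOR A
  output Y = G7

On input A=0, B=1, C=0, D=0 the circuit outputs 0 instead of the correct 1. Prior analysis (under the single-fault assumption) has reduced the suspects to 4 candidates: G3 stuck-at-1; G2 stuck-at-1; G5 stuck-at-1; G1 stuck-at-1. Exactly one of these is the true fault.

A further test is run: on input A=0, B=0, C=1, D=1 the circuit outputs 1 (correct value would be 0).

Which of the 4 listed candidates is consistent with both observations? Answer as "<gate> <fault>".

Evaluate each candidate on input A=0, B=0, C=1, D=1:
  G3 stuck-at-1: G1=0, G2=1, G3=1 [stuck-at-1], G4=1, G5=1, G6=1, G7=0 → 0 — eliminated
  G2 stuck-at-1: G1=0, G2=1 [stuck-at-1], G3=0, G4=1, G5=1, G6=1, G7=0 → 0 — eliminated
  G5 stuck-at-1: G1=0, G2=1, G3=0, G4=1, G5=1 [stuck-at-1], G6=1, G7=0 → 0 — eliminated
  G1 stuck-at-1: G1=1 [stuck-at-1], G2=0, G3=0, G4=0, G5=0, G6=0, G7=1 → 1 — matches
Only G1 stuck-at-1 reproduces the observed 1.

G1 stuck-at-1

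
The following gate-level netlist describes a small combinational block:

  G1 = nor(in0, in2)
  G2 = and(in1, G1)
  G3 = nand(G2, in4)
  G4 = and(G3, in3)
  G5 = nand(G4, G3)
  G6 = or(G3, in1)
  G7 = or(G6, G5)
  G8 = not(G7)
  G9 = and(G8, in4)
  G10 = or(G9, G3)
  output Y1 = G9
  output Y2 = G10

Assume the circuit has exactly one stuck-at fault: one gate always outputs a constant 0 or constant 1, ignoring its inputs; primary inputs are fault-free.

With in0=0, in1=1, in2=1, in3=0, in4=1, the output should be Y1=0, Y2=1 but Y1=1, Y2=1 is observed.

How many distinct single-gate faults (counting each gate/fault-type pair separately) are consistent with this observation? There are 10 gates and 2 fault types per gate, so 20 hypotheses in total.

3

Fault-free: G1=0, G2=0, G3=1, G4=0, G5=1, G6=1, G7=1, G8=0, G9=0, G10=1 → Y1=0, Y2=1. Observed Y1=1, Y2=1.
  G1: none of the 2 fault types match ✗
  G2: none of the 2 fault types match ✗
  G3: none of the 2 fault types match ✗
  G4: none of the 2 fault types match ✗
  G5: none of the 2 fault types match ✗
  G6: none of the 2 fault types match ✗
  G7: stuck-at-0 ✓; others ✗
  G8: stuck-at-1 ✓; others ✗
  G9: stuck-at-1 ✓; others ✗
  G10: none of the 2 fault types match ✗
Consistent faults: {G7 stuck-at-0, G8 stuck-at-1, G9 stuck-at-1} — 3 in all.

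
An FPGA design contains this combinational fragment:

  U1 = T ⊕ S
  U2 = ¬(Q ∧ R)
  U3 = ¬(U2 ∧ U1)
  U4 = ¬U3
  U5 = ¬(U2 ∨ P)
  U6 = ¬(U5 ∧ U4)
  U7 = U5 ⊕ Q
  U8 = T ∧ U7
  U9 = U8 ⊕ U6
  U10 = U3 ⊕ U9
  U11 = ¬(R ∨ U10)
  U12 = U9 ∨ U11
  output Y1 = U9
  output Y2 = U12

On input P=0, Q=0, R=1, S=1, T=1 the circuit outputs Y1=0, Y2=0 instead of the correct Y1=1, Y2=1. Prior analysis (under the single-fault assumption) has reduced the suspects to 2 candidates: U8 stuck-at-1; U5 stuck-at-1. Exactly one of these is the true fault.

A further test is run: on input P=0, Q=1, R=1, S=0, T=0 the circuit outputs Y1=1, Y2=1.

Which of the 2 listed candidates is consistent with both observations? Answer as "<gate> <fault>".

Evaluate each candidate on input P=0, Q=1, R=1, S=0, T=0:
  U8 stuck-at-1: U1=0, U2=0, U3=1, U4=0, U5=1, U6=1, U7=0, U8=1 [stuck-at-1], U9=0, U10=1, U11=0, U12=0 → Y1=0, Y2=0 — eliminated
  U5 stuck-at-1: U1=0, U2=0, U3=1, U4=0, U5=1 [stuck-at-1], U6=1, U7=0, U8=0, U9=1, U10=0, U11=0, U12=1 → Y1=1, Y2=1 — matches
Only U5 stuck-at-1 reproduces the observed Y1=1, Y2=1.

U5 stuck-at-1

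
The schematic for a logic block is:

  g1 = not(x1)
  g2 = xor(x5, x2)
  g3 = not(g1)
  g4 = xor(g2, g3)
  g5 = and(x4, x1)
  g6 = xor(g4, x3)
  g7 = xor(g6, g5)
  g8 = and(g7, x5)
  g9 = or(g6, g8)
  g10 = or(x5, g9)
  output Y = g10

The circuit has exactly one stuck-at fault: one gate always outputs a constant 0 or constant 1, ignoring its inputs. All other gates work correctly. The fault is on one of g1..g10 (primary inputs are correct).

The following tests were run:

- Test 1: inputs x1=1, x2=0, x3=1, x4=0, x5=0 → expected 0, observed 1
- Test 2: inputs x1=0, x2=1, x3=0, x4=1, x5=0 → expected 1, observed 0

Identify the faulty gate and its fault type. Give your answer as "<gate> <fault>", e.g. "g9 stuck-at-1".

g4 stuck-at-0

Fault-free values for test 1 (x1=1, x2=0, x3=1, x4=0, x5=0): g1=0, g2=0, g3=1, g4=1, g5=0, g6=0, g7=0, g8=0, g9=0, g10=0, giving Y=0. Observed 1.
Test 1: faults giving observed 1 are {g1 stuck-at-1, g2 stuck-at-1, g3 stuck-at-0, g4 stuck-at-0, g6 stuck-at-1, g8 stuck-at-1, g9 stuck-at-1, g10 stuck-at-1}.
Test 2 (x1=0, x2=1, x3=0, x4=1, x5=0): fault-free g1=1, g2=1, g3=0, g4=1, g5=0, g6=1, g7=1, g8=0, g9=1, g10=1 → 1; observed 0. Eliminates g1 stuck-at-1, g2 stuck-at-1, g3 stuck-at-0, g6 stuck-at-1, g8 stuck-at-1, g9 stuck-at-1, g10 stuck-at-1.
Only g4 stuck-at-0 is consistent with every test.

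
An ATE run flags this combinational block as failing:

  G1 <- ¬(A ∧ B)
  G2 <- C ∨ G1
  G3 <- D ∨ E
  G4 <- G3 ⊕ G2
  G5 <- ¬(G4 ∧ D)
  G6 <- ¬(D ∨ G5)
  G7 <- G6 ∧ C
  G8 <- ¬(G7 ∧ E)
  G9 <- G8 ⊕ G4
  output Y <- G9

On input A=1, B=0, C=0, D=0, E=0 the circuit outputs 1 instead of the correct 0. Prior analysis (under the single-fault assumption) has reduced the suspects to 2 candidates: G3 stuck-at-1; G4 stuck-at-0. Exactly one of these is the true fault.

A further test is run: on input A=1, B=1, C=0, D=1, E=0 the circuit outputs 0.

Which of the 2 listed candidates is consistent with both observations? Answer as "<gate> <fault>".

Evaluate each candidate on input A=1, B=1, C=0, D=1, E=0:
  G3 stuck-at-1: G1=0, G2=0, G3=1 [stuck-at-1], G4=1, G5=0, G6=0, G7=0, G8=1, G9=0 → 0 — matches
  G4 stuck-at-0: G1=0, G2=0, G3=1, G4=0 [stuck-at-0], G5=1, G6=0, G7=0, G8=1, G9=1 → 1 — eliminated
Only G3 stuck-at-1 reproduces the observed 0.

G3 stuck-at-1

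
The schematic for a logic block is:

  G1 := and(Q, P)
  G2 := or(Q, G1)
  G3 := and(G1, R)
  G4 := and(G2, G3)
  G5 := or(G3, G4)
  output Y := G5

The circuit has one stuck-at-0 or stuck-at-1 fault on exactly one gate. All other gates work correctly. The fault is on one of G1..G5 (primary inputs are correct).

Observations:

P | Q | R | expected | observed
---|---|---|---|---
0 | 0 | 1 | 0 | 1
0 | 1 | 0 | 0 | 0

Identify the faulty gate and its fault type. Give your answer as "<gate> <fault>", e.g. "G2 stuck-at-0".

Fault-free values for test 1 (P=0, Q=0, R=1): G1=0, G2=0, G3=0, G4=0, G5=0, giving Y=0. Observed 1.
Test 1: faults giving observed 1 are {G1 stuck-at-1, G3 stuck-at-1, G4 stuck-at-1, G5 stuck-at-1}.
Test 2 (P=0, Q=1, R=0): fault-free G1=0, G2=1, G3=0, G4=0, G5=0 → 0; observed 0. Eliminates G3 stuck-at-1, G4 stuck-at-1, G5 stuck-at-1.
Only G1 stuck-at-1 is consistent with every test.

G1 stuck-at-1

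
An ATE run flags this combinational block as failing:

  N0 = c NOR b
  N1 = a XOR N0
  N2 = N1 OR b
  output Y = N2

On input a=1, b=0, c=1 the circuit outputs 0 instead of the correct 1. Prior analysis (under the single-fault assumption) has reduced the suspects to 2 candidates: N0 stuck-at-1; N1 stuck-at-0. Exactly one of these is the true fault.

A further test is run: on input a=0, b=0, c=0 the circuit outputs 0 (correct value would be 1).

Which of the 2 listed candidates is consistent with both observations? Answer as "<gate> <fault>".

N1 stuck-at-0

Evaluate each candidate on input a=0, b=0, c=0:
  N0 stuck-at-1: N0=1 [stuck-at-1], N1=1, N2=1 → 1 — eliminated
  N1 stuck-at-0: N0=1, N1=0 [stuck-at-0], N2=0 → 0 — matches
Only N1 stuck-at-0 reproduces the observed 0.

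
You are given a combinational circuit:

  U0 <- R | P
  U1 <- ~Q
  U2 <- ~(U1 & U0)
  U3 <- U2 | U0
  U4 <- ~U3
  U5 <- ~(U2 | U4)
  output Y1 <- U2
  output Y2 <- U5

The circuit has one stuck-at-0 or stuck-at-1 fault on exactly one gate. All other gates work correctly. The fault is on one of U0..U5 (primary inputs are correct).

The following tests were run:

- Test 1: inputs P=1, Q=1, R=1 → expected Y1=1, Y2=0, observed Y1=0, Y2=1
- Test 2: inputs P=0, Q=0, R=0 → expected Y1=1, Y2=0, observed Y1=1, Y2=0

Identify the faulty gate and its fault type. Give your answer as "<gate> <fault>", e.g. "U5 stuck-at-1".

Fault-free values for test 1 (P=1, Q=1, R=1): U0=1, U1=0, U2=1, U3=1, U4=0, U5=0, giving Y1=1, Y2=0. Observed Y1=0, Y2=1.
Test 1: faults giving observed Y1=0, Y2=1 are {U1 stuck-at-1, U2 stuck-at-0}.
Test 2 (P=0, Q=0, R=0): fault-free U0=0, U1=1, U2=1, U3=1, U4=0, U5=0 → Y1=1, Y2=0; observed Y1=1, Y2=0. Eliminates U2 stuck-at-0.
Only U1 stuck-at-1 is consistent with every test.

U1 stuck-at-1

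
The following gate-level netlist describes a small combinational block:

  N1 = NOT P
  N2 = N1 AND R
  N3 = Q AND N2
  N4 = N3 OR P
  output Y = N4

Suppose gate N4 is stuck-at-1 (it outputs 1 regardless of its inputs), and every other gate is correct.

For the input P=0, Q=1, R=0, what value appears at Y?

Propagate with N4 forced: N1=1, N2=0, N3=0, N4=1 [stuck-at-1].
So Y = 1. (Without the fault it would be 0.)

1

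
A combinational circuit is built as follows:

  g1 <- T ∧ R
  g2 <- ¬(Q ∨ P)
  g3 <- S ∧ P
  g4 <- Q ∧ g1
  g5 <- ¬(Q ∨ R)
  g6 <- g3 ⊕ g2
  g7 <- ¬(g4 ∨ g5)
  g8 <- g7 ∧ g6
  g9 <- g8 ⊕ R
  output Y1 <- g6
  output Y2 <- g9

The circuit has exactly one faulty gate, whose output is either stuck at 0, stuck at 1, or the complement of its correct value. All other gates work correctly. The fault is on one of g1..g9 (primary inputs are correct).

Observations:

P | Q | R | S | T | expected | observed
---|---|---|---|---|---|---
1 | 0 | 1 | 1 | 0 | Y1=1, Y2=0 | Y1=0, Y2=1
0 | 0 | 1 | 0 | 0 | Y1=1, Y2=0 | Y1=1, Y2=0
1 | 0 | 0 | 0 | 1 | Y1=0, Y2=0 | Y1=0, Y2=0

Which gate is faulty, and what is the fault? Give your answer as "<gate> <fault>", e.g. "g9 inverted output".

g3 stuck-at-0

Fault-free values for test 1 (P=1, Q=0, R=1, S=1, T=0): g1=0, g2=0, g3=1, g4=0, g5=0, g6=1, g7=1, g8=1, g9=0, giving Y1=1, Y2=0. Observed Y1=0, Y2=1.
Test 1: faults giving observed Y1=0, Y2=1 are {g2 stuck-at-1, g2 inverted output, g3 stuck-at-0, g3 inverted output, g6 stuck-at-0, g6 inverted output}.
Test 2 (P=0, Q=0, R=1, S=0, T=0): fault-free g1=0, g2=1, g3=0, g4=0, g5=0, g6=1, g7=1, g8=1, g9=0 → Y1=1, Y2=0; observed Y1=1, Y2=0. Eliminates g2 inverted output, g3 inverted output, g6 stuck-at-0, g6 inverted output.
Test 3 (P=1, Q=0, R=0, S=0, T=1): fault-free g1=0, g2=0, g3=0, g4=0, g5=1, g6=0, g7=0, g8=0, g9=0 → Y1=0, Y2=0; observed Y1=0, Y2=0. Eliminates g2 stuck-at-1.
Only g3 stuck-at-0 is consistent with every test.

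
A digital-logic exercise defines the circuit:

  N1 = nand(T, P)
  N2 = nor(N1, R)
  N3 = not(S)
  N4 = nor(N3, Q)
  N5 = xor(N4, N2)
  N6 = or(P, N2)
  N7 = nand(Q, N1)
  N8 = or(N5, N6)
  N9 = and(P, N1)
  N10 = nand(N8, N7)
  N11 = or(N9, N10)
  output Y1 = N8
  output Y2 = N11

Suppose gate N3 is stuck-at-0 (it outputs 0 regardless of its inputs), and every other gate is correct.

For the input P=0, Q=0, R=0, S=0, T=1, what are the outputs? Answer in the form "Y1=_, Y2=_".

Propagate with N3 forced: N1=1, N2=0, N3=0 [stuck-at-0], N4=1, N5=1, N6=0, N7=1, N8=1, N9=0, N10=0, N11=0.
So the outputs are Y1=1, Y2=0. (Without the fault they would be Y1=0, Y2=1.)

Y1=1, Y2=0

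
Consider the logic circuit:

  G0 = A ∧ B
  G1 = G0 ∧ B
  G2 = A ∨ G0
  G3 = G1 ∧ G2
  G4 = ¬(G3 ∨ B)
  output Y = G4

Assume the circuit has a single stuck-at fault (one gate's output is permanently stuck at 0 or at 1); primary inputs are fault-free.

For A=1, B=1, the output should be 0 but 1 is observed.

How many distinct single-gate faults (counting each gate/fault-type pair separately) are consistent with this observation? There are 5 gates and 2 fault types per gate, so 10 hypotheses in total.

1

Fault-free: G0=1, G1=1, G2=1, G3=1, G4=0 → 0. Observed 1.
  G0 stuck-at-0: output 0 ✗
  G0 stuck-at-1: output 0 ✗
  G1 stuck-at-0: output 0 ✗
  G1 stuck-at-1: output 0 ✗
  G2 stuck-at-0: output 0 ✗
  G2 stuck-at-1: output 0 ✗
  G3 stuck-at-0: output 0 ✗
  G3 stuck-at-1: output 0 ✗
  G4 stuck-at-0: output 0 ✗
  G4 stuck-at-1: output 1 ✓
Consistent faults: {G4 stuck-at-1} — 1 in all.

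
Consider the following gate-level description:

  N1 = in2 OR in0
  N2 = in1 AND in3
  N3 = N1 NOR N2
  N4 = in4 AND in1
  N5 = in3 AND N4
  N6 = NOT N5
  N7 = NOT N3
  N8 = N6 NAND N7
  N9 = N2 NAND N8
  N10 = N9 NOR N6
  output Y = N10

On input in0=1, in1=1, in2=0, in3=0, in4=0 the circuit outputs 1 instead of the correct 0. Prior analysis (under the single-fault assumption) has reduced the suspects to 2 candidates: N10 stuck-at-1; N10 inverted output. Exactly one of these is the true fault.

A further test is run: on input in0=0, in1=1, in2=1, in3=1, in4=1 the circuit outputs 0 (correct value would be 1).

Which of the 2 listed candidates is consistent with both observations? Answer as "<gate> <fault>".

N10 inverted output

Evaluate each candidate on input in0=0, in1=1, in2=1, in3=1, in4=1:
  N10 stuck-at-1: N1=1, N2=1, N3=0, N4=1, N5=1, N6=0, N7=1, N8=1, N9=0, N10=1 [stuck-at-1] → 1 — eliminated
  N10 inverted output: N1=1, N2=1, N3=0, N4=1, N5=1, N6=0, N7=1, N8=1, N9=0, N10=0 [inverted output] → 0 — matches
Only N10 inverted output reproduces the observed 0.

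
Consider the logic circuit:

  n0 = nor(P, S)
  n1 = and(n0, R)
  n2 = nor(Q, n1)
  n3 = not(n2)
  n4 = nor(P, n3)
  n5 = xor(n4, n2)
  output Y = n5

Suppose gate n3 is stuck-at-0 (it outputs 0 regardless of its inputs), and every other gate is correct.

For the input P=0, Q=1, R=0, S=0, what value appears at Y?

Propagate with n3 forced: n0=1, n1=0, n2=0, n3=0 [stuck-at-0], n4=1, n5=1.
So Y = 1. (Without the fault it would be 0.)

1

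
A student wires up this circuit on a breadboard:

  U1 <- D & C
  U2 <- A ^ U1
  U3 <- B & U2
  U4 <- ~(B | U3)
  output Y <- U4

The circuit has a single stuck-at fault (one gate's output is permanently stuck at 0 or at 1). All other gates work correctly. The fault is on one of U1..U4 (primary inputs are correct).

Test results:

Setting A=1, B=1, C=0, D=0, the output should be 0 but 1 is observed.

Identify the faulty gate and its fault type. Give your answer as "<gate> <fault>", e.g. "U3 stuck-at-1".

Fault-free values for test 1 (A=1, B=1, C=0, D=0): U1=0, U2=1, U3=1, U4=0, giving Y=0. Observed 1.
Test 1: faults giving observed 1 are {U4 stuck-at-1}.
Only U4 stuck-at-1 is consistent with every test.

U4 stuck-at-1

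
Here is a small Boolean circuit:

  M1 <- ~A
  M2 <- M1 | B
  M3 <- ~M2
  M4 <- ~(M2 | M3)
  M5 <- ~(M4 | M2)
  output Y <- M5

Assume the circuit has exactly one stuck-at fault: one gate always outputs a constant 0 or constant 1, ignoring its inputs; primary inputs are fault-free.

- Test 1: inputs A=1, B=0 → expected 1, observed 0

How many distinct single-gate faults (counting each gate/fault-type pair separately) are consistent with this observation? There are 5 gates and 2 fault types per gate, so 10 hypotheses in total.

5

Fault-free: M1=0, M2=0, M3=1, M4=0, M5=1 → 1. Observed 0.
  M1 stuck-at-0: output 1 ✗
  M1 stuck-at-1: output 0 ✓
  M2 stuck-at-0: output 1 ✗
  M2 stuck-at-1: output 0 ✓
  M3 stuck-at-0: output 0 ✓
  M3 stuck-at-1: output 1 ✗
  M4 stuck-at-0: output 1 ✗
  M4 stuck-at-1: output 0 ✓
  M5 stuck-at-0: output 0 ✓
  M5 stuck-at-1: output 1 ✗
Consistent faults: {M1 stuck-at-1, M2 stuck-at-1, M3 stuck-at-0, M4 stuck-at-1, M5 stuck-at-0} — 5 in all.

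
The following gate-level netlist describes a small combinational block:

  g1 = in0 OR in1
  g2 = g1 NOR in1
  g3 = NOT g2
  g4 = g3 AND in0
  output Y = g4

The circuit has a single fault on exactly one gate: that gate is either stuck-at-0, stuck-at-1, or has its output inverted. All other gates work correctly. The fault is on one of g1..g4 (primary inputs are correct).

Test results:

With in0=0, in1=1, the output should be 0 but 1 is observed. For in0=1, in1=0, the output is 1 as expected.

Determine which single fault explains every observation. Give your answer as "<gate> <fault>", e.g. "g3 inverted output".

Fault-free values for test 1 (in0=0, in1=1): g1=1, g2=0, g3=1, g4=0, giving Y=0. Observed 1.
Test 1: faults giving observed 1 are {g4 stuck-at-1, g4 inverted output}.
Test 2 (in0=1, in1=0): fault-free g1=1, g2=0, g3=1, g4=1 → 1; observed 1. Eliminates g4 inverted output.
Only g4 stuck-at-1 is consistent with every test.

g4 stuck-at-1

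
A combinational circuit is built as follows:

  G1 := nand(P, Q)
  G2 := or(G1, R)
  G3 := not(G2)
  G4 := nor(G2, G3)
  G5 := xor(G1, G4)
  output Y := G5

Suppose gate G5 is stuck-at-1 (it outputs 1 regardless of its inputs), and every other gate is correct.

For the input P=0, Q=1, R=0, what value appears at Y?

1

Propagate with G5 forced: G1=1, G2=1, G3=0, G4=0, G5=1 [stuck-at-1].
So Y = 1. (Same as the fault-free value — the fault is masked on this input.)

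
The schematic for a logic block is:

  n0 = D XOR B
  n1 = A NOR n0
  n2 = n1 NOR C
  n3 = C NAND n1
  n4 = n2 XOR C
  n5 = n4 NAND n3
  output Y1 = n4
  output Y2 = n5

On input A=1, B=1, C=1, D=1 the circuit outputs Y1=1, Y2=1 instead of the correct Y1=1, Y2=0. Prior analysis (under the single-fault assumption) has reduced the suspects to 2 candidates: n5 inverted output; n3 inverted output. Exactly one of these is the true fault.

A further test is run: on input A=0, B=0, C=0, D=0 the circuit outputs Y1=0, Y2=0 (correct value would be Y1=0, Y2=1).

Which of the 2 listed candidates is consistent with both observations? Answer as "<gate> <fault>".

n5 inverted output

Evaluate each candidate on input A=0, B=0, C=0, D=0:
  n5 inverted output: n0=0, n1=1, n2=0, n3=1, n4=0, n5=0 [inverted output] → Y1=0, Y2=0 — matches
  n3 inverted output: n0=0, n1=1, n2=0, n3=0 [inverted output], n4=0, n5=1 → Y1=0, Y2=1 — eliminated
Only n5 inverted output reproduces the observed Y1=0, Y2=0.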